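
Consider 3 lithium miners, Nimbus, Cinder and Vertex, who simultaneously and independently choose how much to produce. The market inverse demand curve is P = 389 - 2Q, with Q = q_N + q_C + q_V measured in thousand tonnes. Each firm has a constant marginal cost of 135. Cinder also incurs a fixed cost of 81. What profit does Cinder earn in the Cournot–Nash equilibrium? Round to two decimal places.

1935.13

A representative firm's profit is π_i = q_i(389 - 2Q) - 135q_i.
Setting ∂π_i/∂q_i = 0 with rivals' quantities fixed: 254 - 4q_i - 2·Σ_{j≠i} q_j = 0.
With identical firms every q_j equals q_i, so Σ_{j≠i} q_j = 2q_i and 254 = 8q_i, giving q_i = 127/4.
Price P = 389 - 2·(381/4) = 397/2.
Cinder's profit: (397/2 - 135)·(127/4) - 81 = 1935.1250.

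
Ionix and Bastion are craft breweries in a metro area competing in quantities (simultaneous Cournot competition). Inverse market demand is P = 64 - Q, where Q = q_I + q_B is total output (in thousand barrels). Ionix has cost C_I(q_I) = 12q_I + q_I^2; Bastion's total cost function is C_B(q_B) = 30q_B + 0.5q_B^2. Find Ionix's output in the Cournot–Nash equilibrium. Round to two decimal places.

Ionix's profit: π_I = (64 - Q)q_I - (12q_I + q_I²). Setting ∂π_I/∂q_I = 0: 52 - 4q_I - (q_B) = 0.
Bastion's first-order condition: 34 - 3q_B - (q_I) = 0.
Rearranging gives the reaction functions q_I = (52 - q_B)/4 and q_B = (34 - q_I)/3.
Solving the pair: q_I = 122/11, q_B = 84/11.

11.09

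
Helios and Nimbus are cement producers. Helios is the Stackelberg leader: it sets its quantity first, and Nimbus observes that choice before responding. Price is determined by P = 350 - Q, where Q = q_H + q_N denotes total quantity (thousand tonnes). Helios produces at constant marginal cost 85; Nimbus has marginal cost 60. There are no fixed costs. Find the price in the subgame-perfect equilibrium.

145

The follower Nimbus best-responds to any q_H: π_N = (350 - Q)q_N - 60q_N.
Follower FOC: 290 - q_H - 2q_N = 0, so q_N(q_H) = (290 - q_H)/2.
The leader anticipates this reaction. Substituting into P = 350 - Q gives P = 205 - (1/2)q_H, so π_H = (205 - (1/2)q_H)q_H - 85q_H.
Maximising: ∂π_H/∂q_H = 120 - q_H = 0, giving q_H = 120.
Then q_N = (290 - 120)/2 = 85.
Total output Q = 205, so price P = 350 - 205 = 145.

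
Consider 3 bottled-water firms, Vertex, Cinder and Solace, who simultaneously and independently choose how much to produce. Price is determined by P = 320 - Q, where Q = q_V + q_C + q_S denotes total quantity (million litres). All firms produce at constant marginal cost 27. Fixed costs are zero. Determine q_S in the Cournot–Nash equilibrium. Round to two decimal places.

A representative firm's profit is π_i = q_i(320 - Q) - 27q_i.
Setting ∂π_i/∂q_i = 0 with rivals' quantities fixed: 293 - 2q_i - Σ_{j≠i} q_j = 0.
By symmetry each firm produces the same amount; substituting Σ_{j≠i} q_j = 2q_i yields q_i = 293/4.

73.25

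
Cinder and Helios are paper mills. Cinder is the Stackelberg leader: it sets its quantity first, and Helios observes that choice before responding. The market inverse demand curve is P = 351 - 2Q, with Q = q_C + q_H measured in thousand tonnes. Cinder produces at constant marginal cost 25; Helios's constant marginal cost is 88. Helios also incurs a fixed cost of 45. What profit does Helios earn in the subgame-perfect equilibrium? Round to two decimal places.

541.53

Solve by backward induction. Given q_C, the follower Helios maximises π_H = (351 - 2q_C - 2q_H)q_H - 88q_H.
∂π_H/∂q_H = 263 - 2q_C - 4q_H = 0 gives the reaction function q_H = (263 - 2q_C)/4.
The leader anticipates this reaction. Substituting into P = 351 - 2Q gives P = 439/2 - q_C, so π_C = (439/2 - q_C)q_C - 25q_C.
Maximising: ∂π_C/∂q_C = 389/2 - 2q_C = 0, giving q_C = 389/4.
Then q_H = (263 - 2·(389/4))/4 = 137/8.
Price P = 351 - 2·(915/8) = 489/4.
Helios's profit: (489/4 - 88)·(137/8) - 45 = 541.5313.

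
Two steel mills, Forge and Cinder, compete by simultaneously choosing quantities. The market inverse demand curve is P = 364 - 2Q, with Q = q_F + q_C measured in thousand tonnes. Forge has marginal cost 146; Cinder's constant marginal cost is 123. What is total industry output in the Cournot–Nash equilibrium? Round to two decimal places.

76.50

Forge's profit: π_F = (364 - 2Q)q_F - (146q_F). Setting ∂π_F/∂q_F = 0: 218 - 4q_F - 2(q_C) = 0.
Cinder's profit: π_C = (364 - 2Q)q_C - (123q_C). Setting ∂π_C/∂q_C = 0: 241 - 4q_C - 2(q_F) = 0.
Rearranging gives the reaction functions q_F = (218 - 2q_C)/4 and q_C = (241 - 2q_F)/4.
Substituting one into the other gives q_F = 65/2 and q_C = 44.
Total output Q = 65/2 + 44 = 153/2.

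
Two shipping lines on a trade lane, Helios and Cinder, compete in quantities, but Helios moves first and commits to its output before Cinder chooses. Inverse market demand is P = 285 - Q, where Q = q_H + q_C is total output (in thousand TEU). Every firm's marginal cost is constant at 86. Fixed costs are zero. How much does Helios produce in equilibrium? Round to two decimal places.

The follower Cinder best-responds to any q_H: π_C = (285 - Q)q_C - 86q_C.
Setting the follower's marginal profit to zero, 199 - q_H - 2q_C = 0, i.e. q_C = (199 - q_H)/2.
The leader anticipates this reaction. Substituting into P = 285 - Q gives P = 371/2 - (1/2)q_H, so π_H = (371/2 - (1/2)q_H)q_H - 86q_H.
The leader's first-order condition 199/2 - q_H = 0 yields q_H = 199/2.
Then q_C = (199 - 199/2)/2 = 199/4.

99.50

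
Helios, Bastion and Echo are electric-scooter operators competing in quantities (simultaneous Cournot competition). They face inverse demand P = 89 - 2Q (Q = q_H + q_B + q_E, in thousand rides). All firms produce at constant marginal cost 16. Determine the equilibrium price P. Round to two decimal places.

A representative firm's profit is π_i = q_i(89 - 2Q) - 16q_i.
First-order condition (treating rivals' output as given): 73 - 4q_i - 2·Σ_{j≠i} q_j = 0.
By symmetry each firm produces the same amount; substituting Σ_{j≠i} q_j = 2q_i yields q_i = 73/8.
Total output Q = 219/8, so price P = 89 - 2·(219/8) = 137/4.

34.25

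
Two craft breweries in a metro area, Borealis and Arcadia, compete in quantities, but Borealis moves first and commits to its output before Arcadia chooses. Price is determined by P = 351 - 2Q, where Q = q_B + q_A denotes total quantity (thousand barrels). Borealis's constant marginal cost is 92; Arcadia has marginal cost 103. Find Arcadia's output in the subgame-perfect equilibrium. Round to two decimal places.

Solve by backward induction. Given q_B, the follower Arcadia maximises π_A = (351 - 2q_B - 2q_A)q_A - 103q_A.
Follower FOC: 248 - 2q_B - 4q_A = 0, so q_A(q_B) = (248 - 2q_B)/4.
The leader anticipates this reaction. Substituting into P = 351 - 2Q gives P = 227 - q_B, so π_B = (227 - q_B)q_B - 92q_B.
Maximising: ∂π_B/∂q_B = 135 - 2q_B = 0, giving q_B = 135/2.
Then q_A = (248 - 2·(135/2))/4 = 113/4.

28.25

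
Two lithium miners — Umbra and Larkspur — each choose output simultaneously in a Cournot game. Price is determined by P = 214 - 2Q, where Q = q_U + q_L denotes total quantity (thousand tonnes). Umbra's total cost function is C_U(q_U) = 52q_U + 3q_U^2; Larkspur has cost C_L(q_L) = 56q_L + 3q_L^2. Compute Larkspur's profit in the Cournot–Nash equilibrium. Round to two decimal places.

855.87

Umbra's profit: π_U = (214 - 2Q)q_U - (52q_U + 3q_U²). Setting ∂π_U/∂q_U = 0: 162 - 10q_U - 2(q_L) = 0.
Larkspur's first-order condition: 158 - 10q_L - 2(q_U) = 0.
Rearranging gives the reaction functions q_U = (162 - 2q_L)/10 and q_L = (158 - 2q_U)/10.
Substituting one into the other gives q_U = 163/12 and q_L = 157/12.
Price P = 214 - 2·(80/3) = 482/3.
Larkspur's profit: (482/3)·(157/12) - 56·(157/12) - 3(157/12)² = 855.8681.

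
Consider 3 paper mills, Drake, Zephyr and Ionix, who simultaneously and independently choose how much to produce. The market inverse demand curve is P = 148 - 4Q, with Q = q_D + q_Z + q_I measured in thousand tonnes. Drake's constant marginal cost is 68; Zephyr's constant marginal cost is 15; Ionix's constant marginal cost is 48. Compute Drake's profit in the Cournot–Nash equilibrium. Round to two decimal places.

0.77

Drake's profit: π_D = (148 - 4Q)q_D - (68q_D). Setting ∂π_D/∂q_D = 0: 80 - 8q_D - 4(q_Z + q_I) = 0.
Zephyr's profit: π_Z = (148 - 4Q)q_Z - (15q_Z). Setting ∂π_Z/∂q_Z = 0: 133 - 8q_Z - 4(q_D + q_I) = 0.
Ionix's profit: π_I = (148 - 4Q)q_I - (48q_I). Setting ∂π_I/∂q_I = 0: 100 - 8q_I - 4(q_D + q_Z) = 0.
Adding the 3 conditions: 313 − 8Q − 8Q = 0, i.e. Q = 313/16.
Back-substituting: q_D = (80 − 313/4)/4 = 7/16, q_Z = (133 − 313/4)/4 = 219/16, q_I = (100 − 313/4)/4 = 87/16.
Price P = 148 - 4·(313/16) = 279/4.
Drake's profit: (279/4 - 68)·(7/16) = 49/64.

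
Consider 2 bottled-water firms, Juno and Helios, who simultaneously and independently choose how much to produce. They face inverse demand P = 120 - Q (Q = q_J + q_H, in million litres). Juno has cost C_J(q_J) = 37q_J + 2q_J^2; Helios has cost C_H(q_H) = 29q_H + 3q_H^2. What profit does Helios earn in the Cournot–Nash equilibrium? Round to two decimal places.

388.17

Juno's profit: π_J = (120 - Q)q_J - (37q_J + 2q_J²). Setting ∂π_J/∂q_J = 0: 83 - 6q_J - (q_H) = 0.
Helios's profit: π_H = (120 - Q)q_H - (29q_H + 3q_H²). Setting ∂π_H/∂q_H = 0: 91 - 8q_H - (q_J) = 0.
So q_J = (83 - q_H)/6 and q_H = (91 - q_J)/8.
Solving the pair: q_J = 573/47, q_H = 463/47.
Price P = 120 - 1036/47 = 97.9574.
Helios's profit: 97.9574·(463/47) - 29·(463/47) - 3(463/47)² = 388.1738.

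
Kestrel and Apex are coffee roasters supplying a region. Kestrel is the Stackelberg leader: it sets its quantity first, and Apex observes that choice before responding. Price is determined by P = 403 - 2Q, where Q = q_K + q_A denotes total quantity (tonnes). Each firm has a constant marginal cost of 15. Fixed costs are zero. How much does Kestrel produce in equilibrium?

The follower Apex best-responds to any q_K: π_A = (403 - 2Q)q_A - 15q_A.
Follower FOC: 388 - 2q_K - 4q_A = 0, so q_A(q_K) = (388 - 2q_K)/4.
The leader anticipates this reaction. Substituting into P = 403 - 2Q gives P = 209 - q_K, so π_K = (209 - q_K)q_K - 15q_K.
Maximising: ∂π_K/∂q_K = 194 - 2q_K = 0, giving q_K = 97.
Then q_A = (388 - 2·97)/4 = 97/2.

97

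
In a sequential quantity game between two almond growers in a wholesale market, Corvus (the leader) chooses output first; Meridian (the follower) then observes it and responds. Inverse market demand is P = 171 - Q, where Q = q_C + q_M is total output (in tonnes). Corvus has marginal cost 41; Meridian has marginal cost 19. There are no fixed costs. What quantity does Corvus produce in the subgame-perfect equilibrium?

The follower Meridian best-responds to any q_C: π_M = (171 - Q)q_M - 19q_M.
∂π_M/∂q_M = 152 - q_C - 2q_M = 0 gives the reaction function q_M = (152 - q_C)/2.
The leader anticipates this reaction. Substituting into P = 171 - Q gives P = 95 - (1/2)q_C, so π_C = (95 - (1/2)q_C)q_C - 41q_C.
Leader FOC: 54 - q_C = 0, so q_C = 54.
Then q_M = (152 - 54)/2 = 49.

54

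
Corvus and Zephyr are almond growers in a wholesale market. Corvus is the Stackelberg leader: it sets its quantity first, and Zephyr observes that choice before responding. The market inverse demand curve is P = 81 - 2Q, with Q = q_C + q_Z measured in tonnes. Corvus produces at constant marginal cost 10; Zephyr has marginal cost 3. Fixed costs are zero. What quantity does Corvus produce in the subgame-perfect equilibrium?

The follower Zephyr best-responds to any q_C: π_Z = (81 - 2Q)q_Z - 3q_Z.
∂π_Z/∂q_Z = 78 - 2q_C - 4q_Z = 0 gives the reaction function q_Z = (78 - 2q_C)/4.
The leader anticipates this reaction. Substituting into P = 81 - 2Q gives P = 42 - q_C, so π_C = (42 - q_C)q_C - 10q_C.
The leader's first-order condition 32 - 2q_C = 0 yields q_C = 16.
Then q_Z = (78 - 2·16)/4 = 23/2.

16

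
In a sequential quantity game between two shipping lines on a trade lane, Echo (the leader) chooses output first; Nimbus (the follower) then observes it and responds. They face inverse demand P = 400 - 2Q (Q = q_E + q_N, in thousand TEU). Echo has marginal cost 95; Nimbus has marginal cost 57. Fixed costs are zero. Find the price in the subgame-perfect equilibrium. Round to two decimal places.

Solve by backward induction. Given q_E, the follower Nimbus maximises π_N = (400 - 2q_E - 2q_N)q_N - 57q_N.
Setting the follower's marginal profit to zero, 343 - 2q_E - 4q_N = 0, i.e. q_N = (343 - 2q_E)/4.
The leader anticipates this reaction. Substituting into P = 400 - 2Q gives P = 457/2 - q_E, so π_E = (457/2 - q_E)q_E - 95q_E.
The leader's first-order condition 267/2 - 2q_E = 0 yields q_E = 267/4.
Then q_N = (343 - 2·(267/4))/4 = 419/8.
Total output Q = 953/8, so price P = 400 - 2·(953/8) = 647/4.

161.75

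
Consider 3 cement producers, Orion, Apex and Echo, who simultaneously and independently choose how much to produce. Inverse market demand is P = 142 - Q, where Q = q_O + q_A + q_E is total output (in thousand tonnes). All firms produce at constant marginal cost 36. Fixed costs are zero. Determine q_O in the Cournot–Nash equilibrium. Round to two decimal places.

26.50

Each firm earns π_i = (142 - Q)q_i - 36q_i.
Setting ∂π_i/∂q_i = 0 with rivals' quantities fixed: 106 - 2q_i - Σ_{j≠i} q_j = 0.
By symmetry each firm produces the same amount; substituting Σ_{j≠i} q_j = 2q_i yields q_i = 106/4 = 53/2.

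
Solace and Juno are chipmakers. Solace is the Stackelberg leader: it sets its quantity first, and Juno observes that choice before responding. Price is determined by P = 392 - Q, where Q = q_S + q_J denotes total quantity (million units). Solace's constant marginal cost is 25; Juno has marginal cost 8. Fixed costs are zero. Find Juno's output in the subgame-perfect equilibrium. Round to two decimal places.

104.50

The follower Juno best-responds to any q_S: π_J = (392 - Q)q_J - 8q_J.
Setting the follower's marginal profit to zero, 384 - q_S - 2q_J = 0, i.e. q_J = (384 - q_S)/2.
The leader anticipates this reaction. Substituting into P = 392 - Q gives P = 200 - (1/2)q_S, so π_S = (200 - (1/2)q_S)q_S - 25q_S.
Maximising: ∂π_S/∂q_S = 175 - q_S = 0, giving q_S = 175.
Then q_J = (384 - 175)/2 = 209/2.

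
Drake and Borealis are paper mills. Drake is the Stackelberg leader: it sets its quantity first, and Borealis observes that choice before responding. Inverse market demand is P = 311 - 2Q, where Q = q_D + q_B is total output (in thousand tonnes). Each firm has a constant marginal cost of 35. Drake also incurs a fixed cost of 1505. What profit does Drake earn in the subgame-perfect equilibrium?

The follower Borealis best-responds to any q_D: π_B = (311 - 2Q)q_B - 35q_B.
Setting the follower's marginal profit to zero, 276 - 2q_D - 4q_B = 0, i.e. q_B = (276 - 2q_D)/4.
Drake substitutes q_B(q_D) into its own profit: π_D = q_D(311 - 2q_D - (276 - 2q_D)/2) - 35q_D = (173 - q_D)q_D - 35q_D.
Maximising: ∂π_D/∂q_D = 138 - 2q_D = 0, giving q_D = 69.
Then q_B = (276 - 2·69)/4 = 69/2.
Price P = 311 - 2·(207/2) = 104.
Drake's profit: (104 - 35)·69 - 1505 = 3256.

3256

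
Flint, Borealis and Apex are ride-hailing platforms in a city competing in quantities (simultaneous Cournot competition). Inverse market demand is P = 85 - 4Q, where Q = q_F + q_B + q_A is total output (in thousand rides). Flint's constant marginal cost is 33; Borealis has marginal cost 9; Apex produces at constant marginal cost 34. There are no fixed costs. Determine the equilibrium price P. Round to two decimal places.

Flint's profit: π_F = (85 - 4Q)q_F - (33q_F). Setting ∂π_F/∂q_F = 0: 52 - 8q_F - 4(q_B + q_A) = 0.
Borealis's first-order condition: 76 - 8q_B - 4(q_F + q_A) = 0.
Apex's profit: π_A = (85 - 4Q)q_A - (34q_A). Setting ∂π_A/∂q_A = 0: 51 - 8q_A - 4(q_F + q_B) = 0.
Adding the 3 conditions: 179 − 8Q − 8Q = 0, i.e. Q = 179/16.
Back-substituting: q_F = (52 − 179/4)/4 = 29/16, q_B = (76 − 179/4)/4 = 125/16, q_A = (51 − 179/4)/4 = 25/16.
Total output Q = 179/16, so price P = 85 - 4·(179/16) = 161/4.

40.25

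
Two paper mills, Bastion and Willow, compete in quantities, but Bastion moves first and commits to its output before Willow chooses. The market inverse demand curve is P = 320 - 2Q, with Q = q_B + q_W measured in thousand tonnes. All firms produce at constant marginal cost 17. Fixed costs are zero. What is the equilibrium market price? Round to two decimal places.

The follower Willow best-responds to any q_B: π_W = (320 - 2Q)q_W - 17q_W.
Follower FOC: 303 - 2q_B - 4q_W = 0, so q_W(q_B) = (303 - 2q_B)/4.
Bastion substitutes q_W(q_B) into its own profit: π_B = q_B(320 - 2q_B - (303 - 2q_B)/2) - 17q_B = (337/2 - q_B)q_B - 17q_B.
Maximising: ∂π_B/∂q_B = 303/2 - 2q_B = 0, giving q_B = 303/4.
Then q_W = (303 - 2·(303/4))/4 = 303/8.
Total output Q = 909/8, so price P = 320 - 2·(909/8) = 371/4.

92.75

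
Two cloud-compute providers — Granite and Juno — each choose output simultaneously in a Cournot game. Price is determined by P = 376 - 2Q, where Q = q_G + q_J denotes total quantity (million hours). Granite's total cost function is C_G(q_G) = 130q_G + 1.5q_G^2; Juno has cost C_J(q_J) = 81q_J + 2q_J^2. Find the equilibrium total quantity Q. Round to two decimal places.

56.75

Granite's profit: π_G = (376 - 2Q)q_G - (130q_G + (3/2)q_G²). Setting ∂π_G/∂q_G = 0: 246 - 7q_G - 2(q_J) = 0.
Juno's first-order condition: 295 - 8q_J - 2(q_G) = 0.
Best responses: q_G = (246 - 2q_J)/7, q_J = (295 - 2q_G)/8.
Solving the pair: q_G = 53/2, q_J = 121/4.
Total output Q = 53/2 + 121/4 = 227/4.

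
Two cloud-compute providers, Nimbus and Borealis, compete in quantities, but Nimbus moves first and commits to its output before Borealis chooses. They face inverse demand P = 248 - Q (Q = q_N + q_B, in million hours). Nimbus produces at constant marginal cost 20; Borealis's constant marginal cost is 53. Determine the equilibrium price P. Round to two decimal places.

85.25

The follower Borealis best-responds to any q_N: π_B = (248 - Q)q_B - 53q_B.
Setting the follower's marginal profit to zero, 195 - q_N - 2q_B = 0, i.e. q_B = (195 - q_N)/2.
Nimbus substitutes q_B(q_N) into its own profit: π_N = q_N(248 - q_N - (195 - q_N)/2) - 20q_N = (301/2 - (1/2)q_N)q_N - 20q_N.
Maximising: ∂π_N/∂q_N = 261/2 - q_N = 0, giving q_N = 261/2.
Then q_B = (195 - 261/2)/2 = 129/4.
Total output Q = 651/4, so price P = 248 - 651/4 = 341/4.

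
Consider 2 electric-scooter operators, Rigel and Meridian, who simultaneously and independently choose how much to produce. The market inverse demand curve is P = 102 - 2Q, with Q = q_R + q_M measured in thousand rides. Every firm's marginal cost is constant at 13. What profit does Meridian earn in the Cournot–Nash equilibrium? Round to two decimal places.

Each firm earns π_i = (102 - 2Q)q_i - 13q_i.
Setting ∂π_i/∂q_i = 0 with rivals' quantities fixed: 89 - 4q_i - 2q_j = 0.
By symmetry each firm produces the same amount; substituting q_j = q_i yields q_i = 89/6.
Price P = 102 - 2·(89/3) = 128/3.
Meridian's profit: (128/3 - 13)·(89/6) = 440.0556.

440.06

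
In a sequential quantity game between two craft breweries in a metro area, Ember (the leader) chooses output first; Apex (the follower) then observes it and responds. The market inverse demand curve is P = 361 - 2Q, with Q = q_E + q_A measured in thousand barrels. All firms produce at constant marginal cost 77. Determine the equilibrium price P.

Solve by backward induction. Given q_E, the follower Apex maximises π_A = (361 - 2q_E - 2q_A)q_A - 77q_A.
Follower FOC: 284 - 2q_E - 4q_A = 0, so q_A(q_E) = (284 - 2q_E)/4.
Ember substitutes q_A(q_E) into its own profit: π_E = q_E(361 - 2q_E - (284 - 2q_E)/2) - 77q_E = (219 - q_E)q_E - 77q_E.
Leader FOC: 142 - 2q_E = 0, so q_E = 71.
Then q_A = (284 - 2·71)/4 = 71/2.
Total output Q = 213/2, so price P = 361 - 2·(213/2) = 148.

148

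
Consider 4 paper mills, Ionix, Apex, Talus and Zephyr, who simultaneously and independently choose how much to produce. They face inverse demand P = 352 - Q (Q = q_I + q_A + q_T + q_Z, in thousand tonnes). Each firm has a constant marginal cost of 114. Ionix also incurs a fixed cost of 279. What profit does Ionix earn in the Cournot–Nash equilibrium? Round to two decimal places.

Each firm earns π_i = (352 - Q)q_i - 114q_i.
Setting ∂π_i/∂q_i = 0 with rivals' quantities fixed: 238 - 2q_i - Σ_{j≠i} q_j = 0.
By symmetry each firm produces the same amount; substituting Σ_{j≠i} q_j = 3q_i yields q_i = 238/5.
Price P = 352 - 952/5 = 808/5.
Ionix's profit: (808/5 - 114)·(238/5) - 279 = 1986.7600.

1986.76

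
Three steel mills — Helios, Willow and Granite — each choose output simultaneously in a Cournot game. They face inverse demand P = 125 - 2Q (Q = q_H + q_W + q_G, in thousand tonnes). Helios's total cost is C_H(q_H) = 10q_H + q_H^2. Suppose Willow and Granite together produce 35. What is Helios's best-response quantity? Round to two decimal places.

7.50

With rivals' combined output fixed at 35, Helios's profit is π_H = (125 - 2·35 - 2q_H)q_H - (10q_H + q_H²) = (55 - 2q_H)q_H - (10q_H + q_H²).
∂π_H/∂q_H = 45 - 6q_H = 0, so q_H = 15/2.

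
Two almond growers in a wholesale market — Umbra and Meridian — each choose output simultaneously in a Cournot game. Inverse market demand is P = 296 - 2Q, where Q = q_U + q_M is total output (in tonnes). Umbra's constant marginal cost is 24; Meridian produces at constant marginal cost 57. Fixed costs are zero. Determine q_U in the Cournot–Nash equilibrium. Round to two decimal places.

Umbra's profit: π_U = (296 - 2Q)q_U - (24q_U). Setting ∂π_U/∂q_U = 0: 272 - 4q_U - 2(q_M) = 0.
Meridian's first-order condition: 239 - 4q_M - 2(q_U) = 0.
Best responses: q_U = (272 - 2q_M)/4, q_M = (239 - 2q_U)/4.
Solving the pair: q_U = 305/6, q_M = 103/3.

50.83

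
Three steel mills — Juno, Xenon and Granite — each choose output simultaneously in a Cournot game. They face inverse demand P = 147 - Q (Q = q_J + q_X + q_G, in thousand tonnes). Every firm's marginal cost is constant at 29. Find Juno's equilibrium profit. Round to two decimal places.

870.25

A representative firm's profit is π_i = q_i(147 - Q) - 29q_i.
First-order condition (treating rivals' output as given): 118 - 2q_i - Σ_{j≠i} q_j = 0.
With identical firms every q_j equals q_i, so Σ_{j≠i} q_j = 2q_i and 118 = 4q_i, giving q_i = 59/2.
Price P = 147 - 177/2 = 117/2.
Juno's profit: (117/2 - 29)·(59/2) = 870.2500.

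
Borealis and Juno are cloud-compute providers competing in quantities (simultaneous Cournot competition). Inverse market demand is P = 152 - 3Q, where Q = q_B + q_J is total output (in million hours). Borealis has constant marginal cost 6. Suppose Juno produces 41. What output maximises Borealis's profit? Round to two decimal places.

With the rival's output fixed at 41, Borealis's profit is π_B = (152 - 3·41 - 3q_B)q_B - (6q_B) = (29 - 3q_B)q_B - (6q_B).
∂π_B/∂q_B = 23 - 6q_B = 0, so q_B = 23/6.

3.83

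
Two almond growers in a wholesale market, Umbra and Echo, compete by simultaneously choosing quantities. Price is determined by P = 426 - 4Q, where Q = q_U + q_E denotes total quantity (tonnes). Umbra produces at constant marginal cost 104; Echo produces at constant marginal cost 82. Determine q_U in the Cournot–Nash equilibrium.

Umbra's profit: π_U = (426 - 4Q)q_U - (104q_U). Setting ∂π_U/∂q_U = 0: 322 - 8q_U - 4(q_E) = 0.
Echo's first-order condition: 344 - 8q_E - 4(q_U) = 0.
Best responses: q_U = (322 - 4q_E)/8, q_E = (344 - 4q_U)/8.
Solving the pair: q_U = 25, q_E = 61/2.

25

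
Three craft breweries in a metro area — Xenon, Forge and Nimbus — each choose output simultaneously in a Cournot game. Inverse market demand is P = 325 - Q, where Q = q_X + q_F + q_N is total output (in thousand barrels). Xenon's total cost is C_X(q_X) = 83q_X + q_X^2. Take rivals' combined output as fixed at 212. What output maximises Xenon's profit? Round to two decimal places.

With rivals' combined output fixed at 212, Xenon's profit is π_X = (325 - 212 - q_X)q_X - (83q_X + q_X²) = (113 - q_X)q_X - (83q_X + q_X²).
∂π_X/∂q_X = 30 - 4q_X = 0, so q_X = 15/2.

7.50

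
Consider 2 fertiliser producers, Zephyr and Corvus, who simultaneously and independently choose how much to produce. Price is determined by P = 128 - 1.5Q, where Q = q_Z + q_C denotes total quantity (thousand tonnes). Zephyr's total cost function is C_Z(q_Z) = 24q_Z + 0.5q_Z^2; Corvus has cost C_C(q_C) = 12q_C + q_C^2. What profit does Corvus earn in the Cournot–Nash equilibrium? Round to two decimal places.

752.74

Zephyr's profit: π_Z = (128 - 1.5Q)q_Z - (24q_Z + (1/2)q_Z²). Setting ∂π_Z/∂q_Z = 0: 104 - 4q_Z - (3/2)(q_C) = 0.
Corvus's profit: π_C = (128 - 1.5Q)q_C - (12q_C + q_C²). Setting ∂π_C/∂q_C = 0: 116 - 5q_C - (3/2)(q_Z) = 0.
Best responses: q_Z = (104 - (3/2)q_C)/4, q_C = (116 - (3/2)q_Z)/5.
Solving the pair: q_Z = 1384/71, q_C = 1232/71.
Price P = 128 - (3/2)·36.8451 = 72.7324.
Corvus's profit: 72.7324·(1232/71) - 12·(1232/71) - (1232/71)² = 752.7395.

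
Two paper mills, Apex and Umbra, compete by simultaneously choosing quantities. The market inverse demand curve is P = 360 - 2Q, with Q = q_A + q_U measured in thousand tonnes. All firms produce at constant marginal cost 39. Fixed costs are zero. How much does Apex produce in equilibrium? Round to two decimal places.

53.50

A representative firm's profit is π_i = q_i(360 - 2Q) - 39q_i.
First-order condition (treating rivals' output as given): 321 - 4q_i - 2q_j = 0.
By symmetry each firm produces the same amount; substituting q_j = q_i yields q_i = 321/6 = 107/2.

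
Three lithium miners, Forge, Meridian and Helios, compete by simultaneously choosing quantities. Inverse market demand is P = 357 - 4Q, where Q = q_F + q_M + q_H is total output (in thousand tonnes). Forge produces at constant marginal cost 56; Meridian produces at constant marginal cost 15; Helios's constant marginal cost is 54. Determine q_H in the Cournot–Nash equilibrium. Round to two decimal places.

Forge's profit: π_F = (357 - 4Q)q_F - (56q_F). Setting ∂π_F/∂q_F = 0: 301 - 8q_F - 4(q_M + q_H) = 0.
Meridian's first-order condition: 342 - 8q_M - 4(q_F + q_H) = 0.
Helios's profit: π_H = (357 - 4Q)q_H - (54q_H). Setting ∂π_H/∂q_H = 0: 303 - 8q_H - 4(q_F + q_M) = 0.
Adding the 3 conditions: 946 − 8Q − 8Q = 0, i.e. Q = 473/8.
Back-substituting: q_F = (301 − 473/2)/4 = 129/8, q_M = (342 − 473/2)/4 = 211/8, q_H = (303 − 473/2)/4 = 133/8.

16.63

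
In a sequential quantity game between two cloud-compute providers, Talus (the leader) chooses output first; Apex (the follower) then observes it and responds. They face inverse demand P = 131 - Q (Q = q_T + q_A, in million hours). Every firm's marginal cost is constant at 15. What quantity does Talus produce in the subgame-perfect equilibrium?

58

Solve by backward induction. Given q_T, the follower Apex maximises π_A = (131 - q_T - q_A)q_A - 15q_A.
∂π_A/∂q_A = 116 - q_T - 2q_A = 0 gives the reaction function q_A = (116 - q_T)/2.
The leader anticipates this reaction. Substituting into P = 131 - Q gives P = 73 - (1/2)q_T, so π_T = (73 - (1/2)q_T)q_T - 15q_T.
The leader's first-order condition 58 - q_T = 0 yields q_T = 58.
Then q_A = (116 - 58)/2 = 29.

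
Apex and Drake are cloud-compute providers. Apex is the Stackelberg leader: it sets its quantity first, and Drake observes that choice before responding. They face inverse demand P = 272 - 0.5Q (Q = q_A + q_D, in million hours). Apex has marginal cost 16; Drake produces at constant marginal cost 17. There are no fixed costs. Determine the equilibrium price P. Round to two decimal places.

The follower Drake best-responds to any q_A: π_D = (272 - 0.5Q)q_D - 17q_D.
Setting the follower's marginal profit to zero, 255 - (1/2)q_A - q_D = 0, i.e. q_D = (255 - (1/2)q_A).
Apex substitutes q_D(q_A) into its own profit: π_A = q_A(272 - (1/2)q_A - (255 - (1/2)q_A)/2) - 16q_A = (289/2 - (1/4)q_A)q_A - 16q_A.
Maximising: ∂π_A/∂q_A = 257/2 - (1/2)q_A = 0, giving q_A = 257.
Then q_D = (255 - (1/2)·257) = 253/2.
Total output Q = 767/2, so price P = 272 - (1/2)·(767/2) = 321/4.

80.25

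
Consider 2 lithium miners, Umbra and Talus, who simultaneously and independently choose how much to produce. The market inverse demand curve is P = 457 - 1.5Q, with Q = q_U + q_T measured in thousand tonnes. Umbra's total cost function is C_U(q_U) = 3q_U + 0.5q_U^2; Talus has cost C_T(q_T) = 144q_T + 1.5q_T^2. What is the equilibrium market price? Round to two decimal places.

262.14

Umbra's profit: π_U = (457 - 1.5Q)q_U - (3q_U + (1/2)q_U²). Setting ∂π_U/∂q_U = 0: 454 - 4q_U - (3/2)(q_T) = 0.
Talus's first-order condition: 313 - 6q_T - (3/2)(q_U) = 0.
So q_U = (454 - (3/2)q_T)/4 and q_T = (313 - (3/2)q_U)/6.
Solving the pair: q_U = 103.6552, q_T = 26.2529.
Total output Q = 129.9080, so price P = 457 - (3/2)·129.9080 = 262.1379.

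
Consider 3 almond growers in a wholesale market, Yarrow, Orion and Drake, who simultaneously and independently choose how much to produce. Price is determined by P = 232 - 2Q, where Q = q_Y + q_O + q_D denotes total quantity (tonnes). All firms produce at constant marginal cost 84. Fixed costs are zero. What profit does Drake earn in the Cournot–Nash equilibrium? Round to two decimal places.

684.50

Each firm earns π_i = (232 - 2Q)q_i - 84q_i.
Setting ∂π_i/∂q_i = 0 with rivals' quantities fixed: 148 - 4q_i - 2·Σ_{j≠i} q_j = 0.
By symmetry each firm produces the same amount; substituting Σ_{j≠i} q_j = 2q_i yields q_i = 148/8 = 37/2.
Price P = 232 - 2·(111/2) = 121.
Drake's profit: (121 - 84)·(37/2) = 1369/2.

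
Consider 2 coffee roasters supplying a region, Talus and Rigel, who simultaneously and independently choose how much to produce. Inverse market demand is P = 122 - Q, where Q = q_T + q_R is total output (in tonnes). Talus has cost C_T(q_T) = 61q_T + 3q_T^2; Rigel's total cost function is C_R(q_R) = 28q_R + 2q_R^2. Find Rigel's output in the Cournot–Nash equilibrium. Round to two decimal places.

Talus's profit: π_T = (122 - Q)q_T - (61q_T + 3q_T²). Setting ∂π_T/∂q_T = 0: 61 - 8q_T - (q_R) = 0.
Rigel's profit: π_R = (122 - Q)q_R - (28q_R + 2q_R²). Setting ∂π_R/∂q_R = 0: 94 - 6q_R - (q_T) = 0.
Rearranging gives the reaction functions q_T = (61 - q_R)/8 and q_R = (94 - q_T)/6.
Solving the pair: q_T = 272/47, q_R = 691/47.

14.70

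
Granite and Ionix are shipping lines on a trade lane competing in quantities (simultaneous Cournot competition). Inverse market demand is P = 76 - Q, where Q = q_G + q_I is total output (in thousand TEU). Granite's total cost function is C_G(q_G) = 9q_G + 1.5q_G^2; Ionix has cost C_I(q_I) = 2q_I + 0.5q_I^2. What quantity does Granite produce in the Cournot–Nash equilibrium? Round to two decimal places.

9.07

Granite's profit: π_G = (76 - Q)q_G - (9q_G + (3/2)q_G²). Setting ∂π_G/∂q_G = 0: 67 - 5q_G - (q_I) = 0.
Ionix's profit: π_I = (76 - Q)q_I - (2q_I + (1/2)q_I²). Setting ∂π_I/∂q_I = 0: 74 - 3q_I - (q_G) = 0.
Best responses: q_G = (67 - q_I)/5, q_I = (74 - q_G)/3.
Substituting one into the other gives q_G = 127/14 and q_I = 303/14.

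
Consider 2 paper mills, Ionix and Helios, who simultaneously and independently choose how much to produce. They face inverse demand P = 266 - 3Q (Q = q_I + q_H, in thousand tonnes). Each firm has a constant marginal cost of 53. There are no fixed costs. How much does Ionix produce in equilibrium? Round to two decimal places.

Each firm earns π_i = (266 - 3Q)q_i - 53q_i.
First-order condition (treating rivals' output as given): 213 - 6q_i - 3q_j = 0.
By symmetry each firm produces the same amount; substituting q_j = q_i yields q_i = 213/9 = 71/3.

23.67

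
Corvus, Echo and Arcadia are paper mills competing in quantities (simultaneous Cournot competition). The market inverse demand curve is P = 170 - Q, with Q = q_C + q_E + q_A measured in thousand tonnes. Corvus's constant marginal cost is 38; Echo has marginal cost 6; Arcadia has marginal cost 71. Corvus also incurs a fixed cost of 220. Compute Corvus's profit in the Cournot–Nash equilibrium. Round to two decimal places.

Corvus's profit: π_C = (170 - Q)q_C - (38q_C). Setting ∂π_C/∂q_C = 0: 132 - 2q_C - (q_E + q_A) = 0.
Echo's profit: π_E = (170 - Q)q_E - (6q_E). Setting ∂π_E/∂q_E = 0: 164 - 2q_E - (q_C + q_A) = 0.
Arcadia's profit: π_A = (170 - Q)q_A - (71q_A). Setting ∂π_A/∂q_A = 0: 99 - 2q_A - (q_C + q_E) = 0.
Summing all 3 equations gives 395 − 4Q = 0, hence Q = 395/4.
Back-substituting: q_C = (132 − 395/4) = 133/4, q_E = (164 − 395/4) = 261/4, q_A = (99 − 395/4) = 1/4.
Price P = 170 - 395/4 = 285/4.
Corvus's profit: (285/4 - 38)·(133/4) - 220 = 885.5625.

885.56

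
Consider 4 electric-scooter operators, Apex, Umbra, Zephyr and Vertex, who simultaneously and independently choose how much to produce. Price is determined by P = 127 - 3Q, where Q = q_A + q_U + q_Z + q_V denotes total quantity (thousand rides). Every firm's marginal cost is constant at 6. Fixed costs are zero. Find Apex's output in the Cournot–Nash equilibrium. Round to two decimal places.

A representative firm's profit is π_i = q_i(127 - 3Q) - 6q_i.
First-order condition (treating rivals' output as given): 121 - 6q_i - 3·Σ_{j≠i} q_j = 0.
With identical firms every q_j equals q_i, so Σ_{j≠i} q_j = 3q_i and 121 = 15q_i, giving q_i = 121/15.

8.07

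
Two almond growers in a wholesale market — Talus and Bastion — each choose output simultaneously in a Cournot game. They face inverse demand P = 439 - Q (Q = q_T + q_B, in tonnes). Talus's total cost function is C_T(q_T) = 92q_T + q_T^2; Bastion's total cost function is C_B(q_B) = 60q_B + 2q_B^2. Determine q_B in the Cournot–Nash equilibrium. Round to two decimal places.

50.83

Talus's profit: π_T = (439 - Q)q_T - (92q_T + q_T²). Setting ∂π_T/∂q_T = 0: 347 - 4q_T - (q_B) = 0.
Bastion's first-order condition: 379 - 6q_B - (q_T) = 0.
Rearranging gives the reaction functions q_T = (347 - q_B)/4 and q_B = (379 - q_T)/6.
Solving the pair: q_T = 1703/23, q_B = 1169/23.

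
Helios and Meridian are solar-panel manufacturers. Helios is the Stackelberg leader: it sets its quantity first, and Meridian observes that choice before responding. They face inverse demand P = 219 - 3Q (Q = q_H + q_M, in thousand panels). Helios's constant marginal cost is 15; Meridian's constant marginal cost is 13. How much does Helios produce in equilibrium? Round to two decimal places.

33.67

The follower Meridian best-responds to any q_H: π_M = (219 - 3Q)q_M - 13q_M.
∂π_M/∂q_M = 206 - 3q_H - 6q_M = 0 gives the reaction function q_M = (206 - 3q_H)/6.
The leader anticipates this reaction. Substituting into P = 219 - 3Q gives P = 116 - (3/2)q_H, so π_H = (116 - (3/2)q_H)q_H - 15q_H.
Maximising: ∂π_H/∂q_H = 101 - 3q_H = 0, giving q_H = 101/3.
Then q_M = (206 - 3·(101/3))/6 = 35/2.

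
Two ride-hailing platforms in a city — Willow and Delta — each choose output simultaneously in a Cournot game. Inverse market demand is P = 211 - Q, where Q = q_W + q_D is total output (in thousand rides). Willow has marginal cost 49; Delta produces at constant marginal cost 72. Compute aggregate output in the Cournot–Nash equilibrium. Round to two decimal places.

Willow's profit: π_W = (211 - Q)q_W - (49q_W). Setting ∂π_W/∂q_W = 0: 162 - 2q_W - (q_D) = 0.
Delta's profit: π_D = (211 - Q)q_D - (72q_D). Setting ∂π_D/∂q_D = 0: 139 - 2q_D - (q_W) = 0.
Best responses: q_W = (162 - q_D)/2, q_D = (139 - q_W)/2.
Substituting one into the other gives q_W = 185/3 and q_D = 116/3.
Total output Q = 185/3 + 116/3 = 301/3.

100.33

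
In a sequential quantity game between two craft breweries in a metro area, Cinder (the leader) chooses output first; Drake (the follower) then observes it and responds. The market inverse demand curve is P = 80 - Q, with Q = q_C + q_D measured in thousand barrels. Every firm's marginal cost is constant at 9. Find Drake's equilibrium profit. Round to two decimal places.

315.06

The follower Drake best-responds to any q_C: π_D = (80 - Q)q_D - 9q_D.
Follower FOC: 71 - q_C - 2q_D = 0, so q_D(q_C) = (71 - q_C)/2.
The leader anticipates this reaction. Substituting into P = 80 - Q gives P = 89/2 - (1/2)q_C, so π_C = (89/2 - (1/2)q_C)q_C - 9q_C.
Maximising: ∂π_C/∂q_C = 71/2 - q_C = 0, giving q_C = 71/2.
Then q_D = (71 - 71/2)/2 = 71/4.
Price P = 80 - 213/4 = 107/4.
Drake's profit: (107/4 - 9)·(71/4) = 315.0625.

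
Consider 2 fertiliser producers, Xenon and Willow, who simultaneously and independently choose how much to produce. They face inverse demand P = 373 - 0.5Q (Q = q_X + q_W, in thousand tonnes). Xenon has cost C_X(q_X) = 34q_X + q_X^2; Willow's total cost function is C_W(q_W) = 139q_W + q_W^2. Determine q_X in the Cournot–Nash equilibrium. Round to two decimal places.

Xenon's profit: π_X = (373 - 0.5Q)q_X - (34q_X + q_X²). Setting ∂π_X/∂q_X = 0: 339 - 3q_X - (1/2)(q_W) = 0.
Willow's first-order condition: 234 - 3q_W - (1/2)(q_X) = 0.
Best responses: q_X = (339 - (1/2)q_W)/3, q_W = (234 - (1/2)q_X)/3.
Substituting one into the other gives q_X = 720/7 and q_W = 426/7.

102.86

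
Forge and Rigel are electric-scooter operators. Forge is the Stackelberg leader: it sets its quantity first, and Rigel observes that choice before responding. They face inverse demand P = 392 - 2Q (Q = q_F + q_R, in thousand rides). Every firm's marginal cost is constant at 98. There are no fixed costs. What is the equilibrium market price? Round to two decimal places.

171.50

The follower Rigel best-responds to any q_F: π_R = (392 - 2Q)q_R - 98q_R.
∂π_R/∂q_R = 294 - 2q_F - 4q_R = 0 gives the reaction function q_R = (294 - 2q_F)/4.
The leader anticipates this reaction. Substituting into P = 392 - 2Q gives P = 245 - q_F, so π_F = (245 - q_F)q_F - 98q_F.
Maximising: ∂π_F/∂q_F = 147 - 2q_F = 0, giving q_F = 147/2.
Then q_R = (294 - 2·(147/2))/4 = 147/4.
Total output Q = 441/4, so price P = 392 - 2·(441/4) = 343/2.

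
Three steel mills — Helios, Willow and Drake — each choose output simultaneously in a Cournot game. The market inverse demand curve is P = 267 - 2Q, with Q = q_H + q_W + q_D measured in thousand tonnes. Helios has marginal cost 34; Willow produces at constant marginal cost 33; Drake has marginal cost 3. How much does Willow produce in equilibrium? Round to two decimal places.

Helios's profit: π_H = (267 - 2Q)q_H - (34q_H). Setting ∂π_H/∂q_H = 0: 233 - 4q_H - 2(q_W + q_D) = 0.
Willow's first-order condition: 234 - 4q_W - 2(q_H + q_D) = 0.
Drake's profit: π_D = (267 - 2Q)q_D - (3q_D). Setting ∂π_D/∂q_D = 0: 264 - 4q_D - 2(q_H + q_W) = 0.
Summing all 3 equations gives 731 − 8Q = 0, hence Q = 731/8.
Back-substituting: q_H = (233 − 731/4)/2 = 201/8, q_W = (234 − 731/4)/2 = 205/8, q_D = (264 − 731/4)/2 = 325/8.

25.63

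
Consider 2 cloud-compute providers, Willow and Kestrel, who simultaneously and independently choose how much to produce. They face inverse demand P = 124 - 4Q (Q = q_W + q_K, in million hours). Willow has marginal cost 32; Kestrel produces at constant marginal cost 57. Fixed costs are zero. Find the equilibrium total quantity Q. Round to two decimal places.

13.25

Willow's profit: π_W = (124 - 4Q)q_W - (32q_W). Setting ∂π_W/∂q_W = 0: 92 - 8q_W - 4(q_K) = 0.
Kestrel's first-order condition: 67 - 8q_K - 4(q_W) = 0.
Rearranging gives the reaction functions q_W = (92 - 4q_K)/8 and q_K = (67 - 4q_W)/8.
Solving the pair: q_W = 39/4, q_K = 7/2.
Total output Q = 39/4 + 7/2 = 53/4.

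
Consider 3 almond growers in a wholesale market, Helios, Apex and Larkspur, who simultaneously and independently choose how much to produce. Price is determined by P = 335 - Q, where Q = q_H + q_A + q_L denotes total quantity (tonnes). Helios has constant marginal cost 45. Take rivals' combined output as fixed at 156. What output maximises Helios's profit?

With rivals' combined output fixed at 156, Helios's profit is π_H = (335 - 156 - q_H)q_H - (45q_H) = (179 - q_H)q_H - (45q_H).
∂π_H/∂q_H = 134 - 2q_H = 0, so q_H = 67.

67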